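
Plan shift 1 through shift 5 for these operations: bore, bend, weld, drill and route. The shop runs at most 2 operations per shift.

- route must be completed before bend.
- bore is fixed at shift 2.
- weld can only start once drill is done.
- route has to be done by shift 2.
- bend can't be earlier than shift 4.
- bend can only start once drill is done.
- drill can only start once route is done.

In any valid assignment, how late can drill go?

shift 4

Precedence pushes drill to at least shift 2; downstream work caps drill at shift 4.
drill at shift 4 is achievable: drill=shift 4, weld=shift 5, bend=shift 5, bore=shift 2, route=shift 1.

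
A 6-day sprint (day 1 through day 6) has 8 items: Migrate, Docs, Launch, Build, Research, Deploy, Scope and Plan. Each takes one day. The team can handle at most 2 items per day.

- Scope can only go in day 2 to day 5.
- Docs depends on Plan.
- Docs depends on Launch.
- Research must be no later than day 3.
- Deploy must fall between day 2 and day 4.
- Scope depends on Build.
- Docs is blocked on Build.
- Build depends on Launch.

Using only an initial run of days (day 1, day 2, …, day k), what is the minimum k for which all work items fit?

4

The precedence chain requires at least 3 distinct days.
With at most 2 per day and 8 work items, at least 4 days are needed.
4 works (last occupied day: day 4): for example Deploy -> day 2, Plan -> day 3, Launch -> day 1, Scope -> day 3, Docs -> day 4, Research -> day 1, Migrate -> day 4, Build -> day 2.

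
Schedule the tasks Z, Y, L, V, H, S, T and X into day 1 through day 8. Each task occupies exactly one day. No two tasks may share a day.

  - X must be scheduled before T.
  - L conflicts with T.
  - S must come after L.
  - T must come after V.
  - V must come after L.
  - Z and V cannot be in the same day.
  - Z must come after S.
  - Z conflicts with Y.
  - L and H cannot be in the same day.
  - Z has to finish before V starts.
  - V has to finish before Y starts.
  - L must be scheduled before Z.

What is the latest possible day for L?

Downstream work caps L at day 4.
L at day 3 is achievable: X -> day 1; L -> day 3; V -> day 6; Z -> day 5; S -> day 4; H -> day 2; Y -> day 8; T -> day 7.
Nothing later works — the conflict and capacity constraints rule out every day after day 3.

day 3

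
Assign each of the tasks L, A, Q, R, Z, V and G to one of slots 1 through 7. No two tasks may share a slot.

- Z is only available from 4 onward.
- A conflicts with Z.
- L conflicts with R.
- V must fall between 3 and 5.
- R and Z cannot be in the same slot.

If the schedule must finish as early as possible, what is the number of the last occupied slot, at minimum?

7

With at most 1 per slot and 7 tasks, at least 7 slots are needed.
Z can't be placed before 4, so the schedule must run through at least slot 4.
7 works (last occupied slot: 7): for example A -> 2, G -> 7, Q -> 5, V -> 3, R -> 6, Z -> 4, L -> 1.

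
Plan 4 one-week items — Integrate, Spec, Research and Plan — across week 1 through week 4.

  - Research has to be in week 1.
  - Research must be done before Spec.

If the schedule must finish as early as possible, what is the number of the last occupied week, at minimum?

The precedence chain requires at least 2 distinct weeks.
2 works (last occupied week: week 2): for example Plan in week 1, Spec in week 2, Research in week 1, Integrate in week 1.

week 2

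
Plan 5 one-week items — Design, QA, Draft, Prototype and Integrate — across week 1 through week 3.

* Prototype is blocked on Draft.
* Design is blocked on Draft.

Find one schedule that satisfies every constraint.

QA -> week 1; Integrate -> week 1; Draft -> week 1; Prototype -> week 2; Design -> week 2

Checking: Draft(week 1) before Design(week 2); Draft(week 1) before Prototype(week 2).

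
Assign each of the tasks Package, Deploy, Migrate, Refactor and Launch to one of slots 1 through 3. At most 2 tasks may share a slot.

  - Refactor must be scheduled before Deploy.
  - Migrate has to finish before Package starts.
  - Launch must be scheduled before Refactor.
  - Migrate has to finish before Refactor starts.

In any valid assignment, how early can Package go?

2

Precedence pushes Package to at least 2.
Package at 2 is achievable: Launch=1; Deploy=3; Migrate=1; Package=2; Refactor=2.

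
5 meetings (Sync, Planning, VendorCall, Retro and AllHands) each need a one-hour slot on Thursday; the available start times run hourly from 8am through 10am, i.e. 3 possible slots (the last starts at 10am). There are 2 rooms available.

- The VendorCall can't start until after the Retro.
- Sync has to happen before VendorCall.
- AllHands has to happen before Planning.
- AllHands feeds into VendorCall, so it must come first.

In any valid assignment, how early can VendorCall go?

Precedence pushes VendorCall to at least 9am.
VendorCall at 10am is achievable: Planning in 9am, Sync in 8am, VendorCall in 10am, AllHands in 8am, Retro in 9am.
Nothing earlier works — the capacity limit rule out every slot before 10am.

10am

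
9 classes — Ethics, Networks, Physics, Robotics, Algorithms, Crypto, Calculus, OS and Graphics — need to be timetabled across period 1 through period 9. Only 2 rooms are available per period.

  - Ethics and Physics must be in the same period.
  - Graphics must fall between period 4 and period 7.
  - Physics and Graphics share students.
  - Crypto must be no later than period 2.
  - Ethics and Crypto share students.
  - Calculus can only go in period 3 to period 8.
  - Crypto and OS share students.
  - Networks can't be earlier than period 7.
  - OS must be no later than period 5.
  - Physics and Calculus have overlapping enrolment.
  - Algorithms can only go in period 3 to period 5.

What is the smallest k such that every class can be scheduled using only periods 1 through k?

7

With at most 2 per period and 9 classes, at least 5 periods are needed.
Networks can't be placed before period 7, so the schedule must run through at least period 7.
7 works (last occupied period: period 7): for example OS -> period 2; Networks -> period 7; Robotics -> period 1; Graphics -> period 4; Crypto -> period 1; Calculus -> period 3; Ethics -> period 5; Algorithms -> period 3; Physics -> period 5.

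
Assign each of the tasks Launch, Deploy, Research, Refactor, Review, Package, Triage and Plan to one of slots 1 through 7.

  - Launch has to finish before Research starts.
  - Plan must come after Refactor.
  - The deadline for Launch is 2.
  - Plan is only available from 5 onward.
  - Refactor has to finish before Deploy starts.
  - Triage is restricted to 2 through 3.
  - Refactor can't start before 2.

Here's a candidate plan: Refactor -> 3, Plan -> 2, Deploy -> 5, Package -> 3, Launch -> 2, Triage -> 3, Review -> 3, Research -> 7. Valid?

Triage is restricted to 2 through 3 — holds.
The deadline for Launch is 2 — holds.
Launch has to finish before Research starts — holds.
Refactor has to finish before Deploy starts — holds.
Plan must come after Refactor — violated.
Plan is only available from 5 onward — violated.
Refactor can't start before 2 — holds.

No. Plan is only available from 5 onward is not satisfied.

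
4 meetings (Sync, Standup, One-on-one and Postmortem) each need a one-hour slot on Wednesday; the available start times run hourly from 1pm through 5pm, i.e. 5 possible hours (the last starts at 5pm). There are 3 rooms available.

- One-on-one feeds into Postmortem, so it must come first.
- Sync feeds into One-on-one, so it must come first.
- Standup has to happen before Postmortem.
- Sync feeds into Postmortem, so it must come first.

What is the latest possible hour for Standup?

4pm

Downstream work caps Standup at 4pm.
Standup at 4pm is achievable: One-on-one in 2pm, Standup in 4pm, Postmortem in 5pm, Sync in 1pm.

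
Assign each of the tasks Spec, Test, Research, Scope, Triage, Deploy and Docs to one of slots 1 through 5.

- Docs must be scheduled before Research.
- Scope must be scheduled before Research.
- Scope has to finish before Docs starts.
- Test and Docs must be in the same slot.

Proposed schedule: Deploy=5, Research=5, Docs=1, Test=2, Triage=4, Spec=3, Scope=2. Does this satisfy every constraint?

Test and Docs must be in the same slot — violated.
Docs must be scheduled before Research — holds.
Scope has to finish before Docs starts — violated.
Scope must be scheduled before Research — holds.

Invalid. Scope has to finish before Docs starts.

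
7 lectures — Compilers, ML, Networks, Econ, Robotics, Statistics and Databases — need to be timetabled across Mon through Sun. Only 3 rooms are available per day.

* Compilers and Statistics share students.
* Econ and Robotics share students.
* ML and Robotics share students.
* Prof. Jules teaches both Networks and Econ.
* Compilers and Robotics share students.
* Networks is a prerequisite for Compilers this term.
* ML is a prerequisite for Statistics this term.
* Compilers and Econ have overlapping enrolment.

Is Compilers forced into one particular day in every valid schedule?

Compilers can be Tue (e.g. Networks=Mon; ML=Mon; Databases=Mon; Compilers=Tue; Econ=Wed; Statistics=Wed; Robotics=Thu) or Wed (e.g. Statistics -> Tue; Robotics -> Thu; Compilers -> Wed; Databases -> Mon; ML -> Mon; Networks -> Mon; Econ -> Tue).

No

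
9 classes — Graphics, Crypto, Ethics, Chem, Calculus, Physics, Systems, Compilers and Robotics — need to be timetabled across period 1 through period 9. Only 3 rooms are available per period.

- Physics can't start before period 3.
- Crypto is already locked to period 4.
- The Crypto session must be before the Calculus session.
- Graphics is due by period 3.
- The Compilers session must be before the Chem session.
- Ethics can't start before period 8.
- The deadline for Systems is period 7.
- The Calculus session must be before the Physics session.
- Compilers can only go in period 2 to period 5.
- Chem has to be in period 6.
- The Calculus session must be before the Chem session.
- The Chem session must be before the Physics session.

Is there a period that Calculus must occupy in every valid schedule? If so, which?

period 5

Crypto is fixed at period 4 and must come before Calculus, so Calculus is at least period 5.
Chem is fixed at period 6 and must come after Calculus, so Calculus is at most period 5.
So Calculus must be period 5.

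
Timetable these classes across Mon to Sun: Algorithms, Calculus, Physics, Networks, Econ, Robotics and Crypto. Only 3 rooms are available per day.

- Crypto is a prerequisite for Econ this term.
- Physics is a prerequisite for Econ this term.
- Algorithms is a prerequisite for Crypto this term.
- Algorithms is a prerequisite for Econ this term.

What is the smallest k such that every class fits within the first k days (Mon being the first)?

The precedence chain requires at least 3 distinct days.
With at most 3 per day and 7 classes, at least 3 days are needed.
3 works (last occupied day: Wed): for example Algorithms -> Mon; Physics -> Mon; Calculus -> Mon; Econ -> Wed; Networks -> Tue; Robotics -> Tue; Crypto -> Tue.

3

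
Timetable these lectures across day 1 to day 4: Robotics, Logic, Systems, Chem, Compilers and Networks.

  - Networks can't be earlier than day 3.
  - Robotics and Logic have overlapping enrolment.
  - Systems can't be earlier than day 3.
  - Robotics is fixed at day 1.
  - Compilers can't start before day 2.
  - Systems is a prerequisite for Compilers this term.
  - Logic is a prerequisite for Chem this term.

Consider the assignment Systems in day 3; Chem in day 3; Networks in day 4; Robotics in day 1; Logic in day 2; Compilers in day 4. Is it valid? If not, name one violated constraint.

Compilers can't start before day 2 — holds.
Systems can't be earlier than day 3 — holds.
Networks can't be earlier than day 3 — holds.
Systems is a prerequisite for Compilers this term — holds.
Robotics is fixed at day 1 — holds.
Robotics and Logic have overlapping enrolment — holds.
Logic is a prerequisite for Chem this term — holds.

Valid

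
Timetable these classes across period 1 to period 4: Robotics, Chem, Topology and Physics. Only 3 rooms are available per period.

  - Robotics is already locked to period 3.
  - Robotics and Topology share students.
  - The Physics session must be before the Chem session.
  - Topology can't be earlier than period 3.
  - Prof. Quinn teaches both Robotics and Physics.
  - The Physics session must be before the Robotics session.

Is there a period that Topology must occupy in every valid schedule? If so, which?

period 4

Topology's window is period 3–period 4.
Robotics is fixed at period 3, and Topology can't share a period with Robotics.
So Topology must be period 4.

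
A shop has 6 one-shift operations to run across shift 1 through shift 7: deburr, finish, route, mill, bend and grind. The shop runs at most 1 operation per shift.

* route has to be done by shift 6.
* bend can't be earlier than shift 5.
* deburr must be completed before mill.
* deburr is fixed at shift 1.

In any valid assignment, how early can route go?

Route's own window allows nothing later than shift 6.
route at shift 2 is achievable: grind -> shift 6; mill -> shift 3; finish -> shift 4; deburr -> shift 1; bend -> shift 5; route -> shift 2.
Nothing earlier works — the capacity limit rule out every shift before shift 2.

shift 2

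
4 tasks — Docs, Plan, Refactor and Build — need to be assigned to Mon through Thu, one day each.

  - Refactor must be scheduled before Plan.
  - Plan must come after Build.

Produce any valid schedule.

Docs in Mon; Build in Mon; Refactor in Mon; Plan in Tue

Checking: Build(Mon) before Plan(Tue); Refactor(Mon) before Plan(Tue).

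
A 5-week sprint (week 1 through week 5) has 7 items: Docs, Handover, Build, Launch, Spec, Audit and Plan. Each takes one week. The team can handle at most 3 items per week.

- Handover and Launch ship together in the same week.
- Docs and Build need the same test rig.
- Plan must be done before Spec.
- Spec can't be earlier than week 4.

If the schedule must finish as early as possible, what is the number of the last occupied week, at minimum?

week 4

The precedence chain requires at least 2 distinct weeks.
With at most 3 per week and 7 work items, at least 3 weeks are needed.
Spec can't be placed before week 4, so the schedule must run through at least week 4.
4 works (last occupied week: week 4): for example Build in week 2, Audit in week 1, Spec in week 4, Docs in week 1, Handover in week 2, Plan in week 1, Launch in week 2.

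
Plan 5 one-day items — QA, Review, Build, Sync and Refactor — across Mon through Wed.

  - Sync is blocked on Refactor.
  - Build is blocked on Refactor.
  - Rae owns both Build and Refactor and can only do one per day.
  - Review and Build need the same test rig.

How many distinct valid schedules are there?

Splitting on QA: it can be Mon (10), Tue (10), Wed (10). Listing each branch's schedules as (Review, Build, Sync, Refactor):
QA=Mon: (Mon,Tue,Tue,Mon) (Mon,Tue,Wed,Mon) (Mon,Wed,Tue,Mon) (Mon,Wed,Wed,Mon) (Mon,Wed,Wed,Tue) (Tue,Wed,Tue,Mon) (Tue,Wed,Wed,Mon) (Tue,Wed,Wed,Tue) (Wed,Tue,Tue,Mon) (Wed,Tue,Wed,Mon) — 10.
QA=Tue: (Mon,Tue,Tue,Mon) (Mon,Tue,Wed,Mon) (Mon,Wed,Tue,Mon) (Mon,Wed,Wed,Mon) (Mon,Wed,Wed,Tue) (Tue,Wed,Tue,Mon) (Tue,Wed,Wed,Mon) (Tue,Wed,Wed,Tue) (Wed,Tue,Tue,Mon) (Wed,Tue,Wed,Mon) — 10.
QA=Wed: (Mon,Tue,Tue,Mon) (Mon,Tue,Wed,Mon) (Mon,Wed,Tue,Mon) (Mon,Wed,Wed,Mon) (Mon,Wed,Wed,Tue) (Tue,Wed,Tue,Mon) (Tue,Wed,Wed,Mon) (Tue,Wed,Wed,Tue) (Wed,Tue,Tue,Mon) (Wed,Tue,Wed,Mon) — 10.
Summing: 10 + 10 + 10 = 30.

30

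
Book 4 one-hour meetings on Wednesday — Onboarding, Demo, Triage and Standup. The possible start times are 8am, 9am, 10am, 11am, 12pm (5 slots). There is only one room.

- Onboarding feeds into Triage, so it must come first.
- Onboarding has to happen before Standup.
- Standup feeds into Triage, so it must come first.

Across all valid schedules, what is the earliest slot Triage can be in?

Precedence pushes Triage to at least 10am.
Triage at 10am is achievable: Onboarding in 8am, Triage in 10am, Demo in 11am, Standup in 9am.

10am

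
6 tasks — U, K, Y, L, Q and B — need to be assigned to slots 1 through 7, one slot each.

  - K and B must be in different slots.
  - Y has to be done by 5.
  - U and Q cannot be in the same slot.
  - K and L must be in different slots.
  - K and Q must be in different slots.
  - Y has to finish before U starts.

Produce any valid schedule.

U -> 2, B -> 2, L -> 2, Y -> 1, K -> 1, Q -> 3

Checking: Y(1) before U(2); K(1) != L(2); K(1) != B(2); U(2) != Q(3); K(1) != Q(3); Y=1 in [1,5].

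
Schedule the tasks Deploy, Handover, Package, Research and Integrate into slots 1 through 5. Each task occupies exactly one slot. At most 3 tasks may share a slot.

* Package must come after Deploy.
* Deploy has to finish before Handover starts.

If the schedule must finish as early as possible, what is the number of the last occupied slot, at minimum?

The precedence chain requires at least 2 distinct slots.
With at most 3 per slot and 5 tasks, at least 2 slots are needed.
2 works (last occupied slot: 2): for example Package in 2, Integrate in 1, Handover in 2, Research in 1, Deploy in 1.

2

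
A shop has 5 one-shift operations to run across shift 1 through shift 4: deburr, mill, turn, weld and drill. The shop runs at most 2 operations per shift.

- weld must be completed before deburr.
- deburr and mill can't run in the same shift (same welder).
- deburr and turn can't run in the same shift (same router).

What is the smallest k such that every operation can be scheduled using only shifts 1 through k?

3

The precedence chain requires at least 2 distinct shifts.
With at most 2 per shift and 5 operations, at least 3 shifts are needed.
3 works (last occupied shift: shift 3): for example deburr -> shift 2, turn -> shift 3, weld -> shift 1, mill -> shift 1, drill -> shift 2.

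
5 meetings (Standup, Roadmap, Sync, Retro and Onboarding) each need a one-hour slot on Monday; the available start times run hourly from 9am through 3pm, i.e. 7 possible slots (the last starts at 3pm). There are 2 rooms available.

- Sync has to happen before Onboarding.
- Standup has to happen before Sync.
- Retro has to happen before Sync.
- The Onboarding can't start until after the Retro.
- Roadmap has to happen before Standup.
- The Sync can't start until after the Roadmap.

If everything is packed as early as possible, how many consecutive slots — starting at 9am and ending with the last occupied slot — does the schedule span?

The precedence chain requires at least 4 distinct slots.
With at most 2 per slot and 5 meetings, at least 3 slots are needed.
4 works (last occupied slot: 12pm): for example Roadmap -> 9am, Sync -> 11am, Standup -> 10am, Retro -> 9am, Onboarding -> 12pm.

4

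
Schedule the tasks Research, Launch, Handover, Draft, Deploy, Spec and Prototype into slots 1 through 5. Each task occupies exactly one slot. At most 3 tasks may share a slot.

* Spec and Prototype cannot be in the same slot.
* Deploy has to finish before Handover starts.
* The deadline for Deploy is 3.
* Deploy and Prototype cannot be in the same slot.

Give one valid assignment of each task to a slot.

Launch -> 1; Draft -> 2; Research -> 1; Deploy -> 1; Handover -> 2; Prototype -> 3; Spec -> 2

Checking: Deploy(1) before Handover(2); Spec(2) != Prototype(3); Deploy(1) != Prototype(3); Deploy=1 in [1,3]; max 3 per slot (cap 3).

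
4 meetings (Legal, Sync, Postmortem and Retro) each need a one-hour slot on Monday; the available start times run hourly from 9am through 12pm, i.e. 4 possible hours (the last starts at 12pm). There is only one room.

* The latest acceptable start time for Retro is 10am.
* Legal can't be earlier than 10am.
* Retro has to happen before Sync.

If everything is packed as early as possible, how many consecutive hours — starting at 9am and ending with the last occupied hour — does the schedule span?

4 hours

The precedence chain requires at least 2 distinct hours.
With at most 1 per hour and 4 meetings, at least 4 hours are needed.
4 works (last occupied hour: 12pm): for example Sync in 11am, Postmortem in 12pm, Legal in 10am, Retro in 9am.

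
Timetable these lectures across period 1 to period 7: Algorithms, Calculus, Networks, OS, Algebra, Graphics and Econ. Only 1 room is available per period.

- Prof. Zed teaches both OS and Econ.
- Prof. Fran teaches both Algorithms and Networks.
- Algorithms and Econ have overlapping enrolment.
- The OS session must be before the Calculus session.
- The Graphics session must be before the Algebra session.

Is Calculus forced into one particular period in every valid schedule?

Calculus can be period 2 (e.g. Econ in period 7, Graphics in period 3, OS in period 1, Networks in period 6, Algorithms in period 5, Calculus in period 2, Algebra in period 4) or period 3 (e.g. Algorithms -> period 5; Econ -> period 7; Algebra -> period 4; Networks -> period 6; Graphics -> period 2; Calculus -> period 3; OS -> period 1).

No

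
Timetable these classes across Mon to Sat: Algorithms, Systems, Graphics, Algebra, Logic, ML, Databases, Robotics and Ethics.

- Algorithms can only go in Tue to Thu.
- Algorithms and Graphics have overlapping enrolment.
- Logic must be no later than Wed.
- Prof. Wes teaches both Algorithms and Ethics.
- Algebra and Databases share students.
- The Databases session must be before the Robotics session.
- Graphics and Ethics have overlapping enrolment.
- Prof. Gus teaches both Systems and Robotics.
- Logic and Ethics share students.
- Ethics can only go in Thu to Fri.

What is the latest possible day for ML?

Sat

ML at Sat is achievable: Algebra in Tue, Graphics in Mon, Logic in Mon, Databases in Mon, Ethics in Thu, ML in Sat, Robotics in Tue, Algorithms in Tue, Systems in Mon.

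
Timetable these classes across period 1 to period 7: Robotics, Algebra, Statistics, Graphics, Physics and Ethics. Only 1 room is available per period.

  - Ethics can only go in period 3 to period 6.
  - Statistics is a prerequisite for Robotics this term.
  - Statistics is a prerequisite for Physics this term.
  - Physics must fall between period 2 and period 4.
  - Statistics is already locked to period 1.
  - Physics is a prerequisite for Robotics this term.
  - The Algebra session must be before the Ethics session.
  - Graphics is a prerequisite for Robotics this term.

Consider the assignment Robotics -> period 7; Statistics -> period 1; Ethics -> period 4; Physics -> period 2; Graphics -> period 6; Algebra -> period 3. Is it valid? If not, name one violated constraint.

Yes

Only 1 room is available per period — holds.
Physics must fall between period 2 and period 4 — holds.
Graphics is a prerequisite for Robotics this term — holds.
The Algebra session must be before the Ethics session — holds.
Physics is a prerequisite for Robotics this term — holds.
Statistics is a prerequisite for Physics this term — holds.
Statistics is already locked to period 1 — holds.
Ethics can only go in period 3 to period 6 — holds.
Statistics is a prerequisite for Robotics this term — holds.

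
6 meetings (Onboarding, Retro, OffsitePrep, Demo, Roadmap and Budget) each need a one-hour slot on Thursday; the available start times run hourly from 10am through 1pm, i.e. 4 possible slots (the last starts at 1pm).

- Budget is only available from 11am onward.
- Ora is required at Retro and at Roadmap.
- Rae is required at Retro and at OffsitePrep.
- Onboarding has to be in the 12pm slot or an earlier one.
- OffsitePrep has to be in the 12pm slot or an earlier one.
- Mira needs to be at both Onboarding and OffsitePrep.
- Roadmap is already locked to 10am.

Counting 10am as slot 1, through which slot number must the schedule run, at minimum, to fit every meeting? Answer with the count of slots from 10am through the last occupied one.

Budget can't be placed before 11am — that is slot 2 counting from 10am — so the schedule must run through at least 2 slots.
2 works (last occupied slot: 11am): for example Roadmap -> 10am; OffsitePrep -> 10am; Demo -> 10am; Budget -> 11am; Retro -> 11am; Onboarding -> 11am.

2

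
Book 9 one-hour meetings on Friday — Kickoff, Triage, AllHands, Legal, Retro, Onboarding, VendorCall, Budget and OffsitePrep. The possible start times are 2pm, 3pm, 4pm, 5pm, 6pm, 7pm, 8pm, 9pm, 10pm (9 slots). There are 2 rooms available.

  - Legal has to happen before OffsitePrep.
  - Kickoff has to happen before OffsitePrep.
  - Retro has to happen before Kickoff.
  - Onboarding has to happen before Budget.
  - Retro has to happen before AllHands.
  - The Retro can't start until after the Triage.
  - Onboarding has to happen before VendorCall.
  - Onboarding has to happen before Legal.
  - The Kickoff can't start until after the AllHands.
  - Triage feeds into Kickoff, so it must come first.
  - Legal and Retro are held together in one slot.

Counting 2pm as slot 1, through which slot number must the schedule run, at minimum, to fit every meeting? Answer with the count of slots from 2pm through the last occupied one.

5

The precedence chain requires at least 5 distinct slots.
With at most 2 per slot and 9 meetings, at least 5 slots are needed.
5 works (last occupied slot: 6pm): for example Onboarding -> 2pm; Budget -> 5pm; Triage -> 2pm; OffsitePrep -> 6pm; Retro -> 3pm; Kickoff -> 5pm; VendorCall -> 4pm; AllHands -> 4pm; Legal -> 3pm.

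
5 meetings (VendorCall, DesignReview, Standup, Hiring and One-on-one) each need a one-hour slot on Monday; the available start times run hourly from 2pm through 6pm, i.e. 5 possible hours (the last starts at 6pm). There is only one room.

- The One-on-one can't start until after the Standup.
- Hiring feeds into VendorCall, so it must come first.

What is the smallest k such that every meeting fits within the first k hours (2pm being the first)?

5

The precedence chain requires at least 2 distinct hours.
With at most 1 per hour and 5 meetings, at least 5 hours are needed.
5 works (last occupied hour: 6pm): for example VendorCall in 3pm; DesignReview in 6pm; Hiring in 2pm; One-on-one in 5pm; Standup in 4pm.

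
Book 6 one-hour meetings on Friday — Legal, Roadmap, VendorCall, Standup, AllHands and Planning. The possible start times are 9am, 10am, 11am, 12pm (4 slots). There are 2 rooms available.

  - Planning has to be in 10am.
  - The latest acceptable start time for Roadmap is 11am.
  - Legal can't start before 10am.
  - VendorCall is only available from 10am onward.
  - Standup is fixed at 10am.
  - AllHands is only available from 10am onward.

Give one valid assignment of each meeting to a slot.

VendorCall -> 11am, Roadmap -> 9am, Standup -> 10am, AllHands -> 12pm, Planning -> 10am, Legal -> 11am

Checking: Legal=11am in [10am,12pm]; Roadmap=9am in [9am,11am]; Standup=10am in [10am,10am]; AllHands=12pm in [10am,12pm]; VendorCall=11am in [10am,12pm]; Planning=10am in [10am,10am]; max 2 per slot (cap 2).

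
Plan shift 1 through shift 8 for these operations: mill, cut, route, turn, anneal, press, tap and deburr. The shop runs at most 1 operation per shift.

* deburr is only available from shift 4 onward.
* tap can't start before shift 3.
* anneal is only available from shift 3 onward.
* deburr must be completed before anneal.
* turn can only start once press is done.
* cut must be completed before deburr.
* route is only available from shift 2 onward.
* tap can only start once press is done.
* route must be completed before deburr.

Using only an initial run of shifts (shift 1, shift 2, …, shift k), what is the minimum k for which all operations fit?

8 shifts

The precedence chain requires at least 3 distinct shifts.
With at most 1 per shift and 8 operations, at least 8 shifts are needed.
Propagating the time windows through the other constraints, anneal can't land before shift 5, so the schedule must run through at least shift 5.
8 works (last occupied shift: shift 8): for example press in shift 1, turn in shift 7, route in shift 2, tap in shift 6, deburr in shift 4, cut in shift 3, anneal in shift 5, mill in shift 8.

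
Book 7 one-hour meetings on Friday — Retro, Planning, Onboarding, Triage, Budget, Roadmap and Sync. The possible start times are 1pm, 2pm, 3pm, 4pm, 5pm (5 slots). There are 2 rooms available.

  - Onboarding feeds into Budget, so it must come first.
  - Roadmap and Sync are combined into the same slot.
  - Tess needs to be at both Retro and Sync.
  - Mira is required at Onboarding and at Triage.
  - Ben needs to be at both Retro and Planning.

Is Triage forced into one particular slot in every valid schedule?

No

Triage can be 1pm (e.g. Roadmap in 4pm; Budget in 3pm; Onboarding in 2pm; Retro in 1pm; Triage in 1pm; Planning in 2pm; Sync in 4pm) or 2pm (e.g. Planning -> 3pm, Triage -> 2pm, Budget -> 2pm, Roadmap -> 4pm, Retro -> 1pm, Onboarding -> 1pm, Sync -> 4pm).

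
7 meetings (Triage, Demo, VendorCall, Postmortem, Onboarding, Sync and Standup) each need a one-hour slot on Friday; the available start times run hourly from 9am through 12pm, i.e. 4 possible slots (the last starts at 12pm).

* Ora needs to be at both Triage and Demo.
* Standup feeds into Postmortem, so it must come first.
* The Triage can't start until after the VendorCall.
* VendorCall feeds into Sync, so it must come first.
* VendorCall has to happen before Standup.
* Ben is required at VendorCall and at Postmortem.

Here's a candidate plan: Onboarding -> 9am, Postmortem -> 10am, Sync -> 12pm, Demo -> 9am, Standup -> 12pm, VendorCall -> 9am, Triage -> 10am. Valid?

No — it violates: Standup feeds into Postmortem, so it must come first

Ben is required at VendorCall and at Postmortem — holds.
The Triage can't start until after the VendorCall — holds.
VendorCall feeds into Sync, so it must come first — holds.
Ora needs to be at both Triage and Demo — holds.
VendorCall has to happen before Standup — holds.
Standup feeds into Postmortem, so it must come first — violated.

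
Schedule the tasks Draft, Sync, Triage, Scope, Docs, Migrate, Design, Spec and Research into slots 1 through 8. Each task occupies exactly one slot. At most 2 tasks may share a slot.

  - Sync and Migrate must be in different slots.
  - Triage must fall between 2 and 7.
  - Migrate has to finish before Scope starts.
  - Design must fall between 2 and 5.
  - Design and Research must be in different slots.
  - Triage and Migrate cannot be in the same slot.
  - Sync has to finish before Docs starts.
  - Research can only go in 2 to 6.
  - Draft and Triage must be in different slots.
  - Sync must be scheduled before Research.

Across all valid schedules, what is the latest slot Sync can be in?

5

Downstream work caps Sync at 5.
Sync at 5 is achievable: Triage=2, Migrate=1, Design=2, Spec=3, Docs=6, Sync=5, Research=6, Draft=1, Scope=3.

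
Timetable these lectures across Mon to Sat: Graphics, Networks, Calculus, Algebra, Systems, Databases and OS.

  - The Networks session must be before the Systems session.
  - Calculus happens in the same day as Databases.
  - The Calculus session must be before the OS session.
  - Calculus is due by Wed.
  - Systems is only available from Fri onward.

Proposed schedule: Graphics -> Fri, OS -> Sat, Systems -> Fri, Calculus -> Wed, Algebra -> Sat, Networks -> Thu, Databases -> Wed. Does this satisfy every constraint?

Yes, all constraints hold

The Networks session must be before the Systems session — holds.
Calculus happens in the same day as Databases — holds.
The Calculus session must be before the OS session — holds.
Calculus is due by Wed — holds.
Systems is only available from Fri onward — holds.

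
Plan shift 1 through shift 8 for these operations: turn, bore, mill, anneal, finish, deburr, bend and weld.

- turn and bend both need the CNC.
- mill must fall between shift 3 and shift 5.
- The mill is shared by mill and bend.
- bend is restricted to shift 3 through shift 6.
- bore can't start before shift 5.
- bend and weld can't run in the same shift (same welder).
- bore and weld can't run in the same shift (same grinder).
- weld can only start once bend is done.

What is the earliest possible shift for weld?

shift 4

Precedence pushes weld to at least shift 4.
weld at shift 4 is achievable: anneal in shift 1, finish in shift 1, weld in shift 4, mill in shift 4, turn in shift 1, bore in shift 5, bend in shift 3, deburr in shift 1.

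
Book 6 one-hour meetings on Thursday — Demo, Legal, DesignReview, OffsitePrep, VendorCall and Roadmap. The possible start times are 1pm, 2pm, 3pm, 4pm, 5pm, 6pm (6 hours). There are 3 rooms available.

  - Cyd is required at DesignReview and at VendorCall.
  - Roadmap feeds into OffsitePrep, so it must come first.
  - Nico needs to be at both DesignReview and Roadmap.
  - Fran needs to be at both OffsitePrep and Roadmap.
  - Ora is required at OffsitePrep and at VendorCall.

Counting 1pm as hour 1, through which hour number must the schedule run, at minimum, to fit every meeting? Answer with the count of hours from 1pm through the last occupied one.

The precedence chain requires at least 2 distinct hours.
With at most 3 per hour and 6 meetings, at least 2 hours are needed.
2 works (last occupied hour: 2pm): for example Legal -> 2pm; Roadmap -> 1pm; VendorCall -> 1pm; DesignReview -> 2pm; Demo -> 1pm; OffsitePrep -> 2pm.

2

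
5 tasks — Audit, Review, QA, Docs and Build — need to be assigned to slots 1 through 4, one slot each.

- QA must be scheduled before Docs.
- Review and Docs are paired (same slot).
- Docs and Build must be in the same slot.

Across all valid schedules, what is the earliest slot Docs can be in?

2

Precedence pushes Docs to at least 2.
Docs at 2 is achievable: Build=2, Audit=1, QA=1, Review=2, Docs=2.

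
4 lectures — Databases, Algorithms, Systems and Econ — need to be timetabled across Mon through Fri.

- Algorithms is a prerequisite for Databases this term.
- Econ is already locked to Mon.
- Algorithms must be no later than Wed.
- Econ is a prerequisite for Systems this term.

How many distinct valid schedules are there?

36

Splitting on Databases: it can be Tue (4), Wed (8), Thu (12), Fri (12). Listing each branch's schedules as (Algorithms, Systems, Econ):
Databases=Tue: (Mon,Tue,Mon) (Mon,Wed,Mon) (Mon,Thu,Mon) (Mon,Fri,Mon) — 4.
Databases=Wed: (Mon,Tue,Mon) (Mon,Wed,Mon) (Mon,Thu,Mon) (Mon,Fri,Mon) (Tue,Tue,Mon) (Tue,Wed,Mon) (Tue,Thu,Mon) (Tue,Fri,Mon) — 8.
Databases=Thu: (Mon,Tue,Mon) (Mon,Wed,Mon) (Mon,Thu,Mon) (Mon,Fri,Mon) (Tue,Tue,Mon) (Tue,Wed,Mon) (Tue,Thu,Mon) (Tue,Fri,Mon) (Wed,Tue,Mon) (Wed,Wed,Mon) (Wed,Thu,Mon) (Wed,Fri,Mon) — 12.
Databases=Fri: (Mon,Tue,Mon) (Mon,Wed,Mon) (Mon,Thu,Mon) (Mon,Fri,Mon) (Tue,Tue,Mon) (Tue,Wed,Mon) (Tue,Thu,Mon) (Tue,Fri,Mon) (Wed,Tue,Mon) (Wed,Wed,Mon) (Wed,Thu,Mon) (Wed,Fri,Mon) — 12.
Summing: 4 + 8 + 12 + 12 = 36.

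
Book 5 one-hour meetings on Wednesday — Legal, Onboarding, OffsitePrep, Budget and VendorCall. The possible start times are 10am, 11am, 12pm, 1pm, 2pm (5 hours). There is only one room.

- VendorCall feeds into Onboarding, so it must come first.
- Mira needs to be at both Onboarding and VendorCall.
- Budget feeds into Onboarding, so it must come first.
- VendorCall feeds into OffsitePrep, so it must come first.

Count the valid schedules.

Splitting on Legal: it can be 10am (5), 11am (5), 12pm (5), 1pm (5), 2pm (5). Listing each branch's schedules as (Onboarding, OffsitePrep, Budget, VendorCall):
Legal=10am: (1pm,2pm,11am,12pm) (1pm,2pm,12pm,11am) (2pm,12pm,1pm,11am) (2pm,1pm,11am,12pm) (2pm,1pm,12pm,11am) — 5.
Legal=11am: (1pm,2pm,10am,12pm) (1pm,2pm,12pm,10am) (2pm,12pm,1pm,10am) (2pm,1pm,10am,12pm) (2pm,1pm,12pm,10am) — 5.
Legal=12pm: (1pm,2pm,10am,11am) (1pm,2pm,11am,10am) (2pm,11am,1pm,10am) (2pm,1pm,10am,11am) (2pm,1pm,11am,10am) — 5.
Legal=1pm: (12pm,2pm,10am,11am) (12pm,2pm,11am,10am) (2pm,11am,12pm,10am) (2pm,12pm,10am,11am) (2pm,12pm,11am,10am) — 5.
Legal=2pm: (12pm,1pm,10am,11am) (12pm,1pm,11am,10am) (1pm,11am,12pm,10am) (1pm,12pm,10am,11am) (1pm,12pm,11am,10am) — 5.
Summing: 5 + 5 + 5 + 5 + 5 = 25.

25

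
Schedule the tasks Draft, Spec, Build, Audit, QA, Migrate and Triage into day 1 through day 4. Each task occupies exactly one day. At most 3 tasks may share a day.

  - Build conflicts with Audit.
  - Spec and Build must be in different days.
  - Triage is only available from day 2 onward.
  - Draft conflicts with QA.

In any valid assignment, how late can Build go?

day 4

Build at day 4 is achievable: QA -> day 2, Triage -> day 2, Spec -> day 1, Audit -> day 1, Build -> day 4, Migrate -> day 2, Draft -> day 1.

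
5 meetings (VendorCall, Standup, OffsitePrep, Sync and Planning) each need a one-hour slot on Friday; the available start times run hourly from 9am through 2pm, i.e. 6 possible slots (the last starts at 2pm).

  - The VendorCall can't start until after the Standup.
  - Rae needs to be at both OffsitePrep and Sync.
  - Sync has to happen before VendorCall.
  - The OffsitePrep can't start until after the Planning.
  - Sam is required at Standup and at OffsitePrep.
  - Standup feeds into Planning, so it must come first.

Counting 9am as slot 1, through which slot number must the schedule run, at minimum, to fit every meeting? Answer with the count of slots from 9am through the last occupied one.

3 slots

The precedence chain requires at least 3 distinct slots.
3 works (last occupied slot: 11am): for example Planning -> 10am, VendorCall -> 10am, Sync -> 9am, OffsitePrep -> 11am, Standup -> 9am.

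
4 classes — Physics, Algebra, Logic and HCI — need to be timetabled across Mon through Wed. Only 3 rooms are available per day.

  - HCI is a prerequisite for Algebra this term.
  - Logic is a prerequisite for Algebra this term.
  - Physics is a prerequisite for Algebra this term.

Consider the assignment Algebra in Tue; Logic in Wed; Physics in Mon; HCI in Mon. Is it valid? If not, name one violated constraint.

No — it violates: Logic is a prerequisite for Algebra this term

HCI is a prerequisite for Algebra this term — holds.
Logic is a prerequisite for Algebra this term — violated.
Physics is a prerequisite for Algebra this term — holds.
Only 3 rooms are available per day — holds.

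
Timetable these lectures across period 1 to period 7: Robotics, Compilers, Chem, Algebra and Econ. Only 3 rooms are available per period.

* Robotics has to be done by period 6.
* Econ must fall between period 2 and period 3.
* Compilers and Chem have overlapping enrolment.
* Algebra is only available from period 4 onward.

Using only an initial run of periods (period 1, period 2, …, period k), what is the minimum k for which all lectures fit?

With at most 3 per period and 5 lectures, at least 2 periods are needed.
Algebra can't be placed before period 4, so the schedule must run through at least period 4.
4 works (last occupied period: period 4): for example Algebra in period 4; Chem in period 2; Robotics in period 1; Compilers in period 1; Econ in period 2.

4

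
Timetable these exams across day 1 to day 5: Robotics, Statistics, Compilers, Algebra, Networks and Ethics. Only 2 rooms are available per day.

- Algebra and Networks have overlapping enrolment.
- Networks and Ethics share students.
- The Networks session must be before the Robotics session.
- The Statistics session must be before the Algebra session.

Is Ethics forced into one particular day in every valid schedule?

Ethics can be day 1 (e.g. Ethics=day 1; Networks=day 2; Statistics=day 1; Compilers=day 2; Algebra=day 3; Robotics=day 3) or day 2 (e.g. Statistics=day 1; Robotics=day 2; Compilers=day 3; Ethics=day 2; Networks=day 1; Algebra=day 3).

No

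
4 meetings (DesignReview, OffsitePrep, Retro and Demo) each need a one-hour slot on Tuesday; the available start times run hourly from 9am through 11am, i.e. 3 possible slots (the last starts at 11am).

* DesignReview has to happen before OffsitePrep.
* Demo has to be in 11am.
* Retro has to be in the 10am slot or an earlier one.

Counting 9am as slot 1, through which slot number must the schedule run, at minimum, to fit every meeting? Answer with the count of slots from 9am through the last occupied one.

3 slots

The precedence chain requires at least 2 distinct slots.
Demo can't be placed before 11am — that is slot 3 counting from 9am — so the schedule must run through at least 3 slots.
3 works (last occupied slot: 11am): for example Demo=11am; Retro=9am; OffsitePrep=10am; DesignReview=9am.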